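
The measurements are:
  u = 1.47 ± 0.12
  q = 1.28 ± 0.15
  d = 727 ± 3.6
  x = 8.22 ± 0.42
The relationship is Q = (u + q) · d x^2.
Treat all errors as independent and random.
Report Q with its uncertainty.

Let w = u + q = 2.75. δw = √(δu² + δq²) = √(0.0144 + 0.0225) = 0.192, so δw/w = 0.0699.
Q is then a monomial in w, d, x:
δQ/Q = √((δw/w)² + (1·δd/d)² + (2·δx/x)²) = √(0.00488 + 2.45e-05 + 0.0104) = 0.124
Q = 1.35e+05, so δQ = 0.124 × 1.35e+05 = 16700.

(1.35 ± 0.167) × 10^5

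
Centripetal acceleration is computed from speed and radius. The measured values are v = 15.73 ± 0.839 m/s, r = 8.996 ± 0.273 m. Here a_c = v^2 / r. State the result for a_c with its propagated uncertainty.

Each factor contributes (exponent × relative error)² to (δa_c/a_c)²:
  (2·δv/v)² = (2×0.0533)² = 0.0114;  (-1·δr/r)² = (-1×0.0303)² = 0.000921
δa_c/a_c = √(0.0123) = 0.111
a_c = 27.50 m/s^2, so δa_c = 0.111 × 27.50 = 3.05 m/s^2.

27.50 ± 3.05 m/s^2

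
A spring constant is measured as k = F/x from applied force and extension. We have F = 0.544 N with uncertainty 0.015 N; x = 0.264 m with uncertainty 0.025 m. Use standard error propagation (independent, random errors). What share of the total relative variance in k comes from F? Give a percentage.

7.82%

(δk/k)² = (1·δF/F)² + (-1·δx/x)²
  F term: (1×0.0276)² = 0.000760
  x term: (-1×0.0947)² = 0.00897
Total = 0.00973. Share from F = 0.000760/0.00973 = 0.0782.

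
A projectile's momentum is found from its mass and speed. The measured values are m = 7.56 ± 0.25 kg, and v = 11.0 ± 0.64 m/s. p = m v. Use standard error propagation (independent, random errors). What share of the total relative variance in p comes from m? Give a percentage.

24.4%

(δp/p)² = (1·δm/m)² + (1·δv/v)²
  m term: (1×0.0331)² = 0.00109
  v term: (1×0.0582)² = 0.00339
Total = 0.00448. Share from m = 0.00109/0.00448 = 0.244.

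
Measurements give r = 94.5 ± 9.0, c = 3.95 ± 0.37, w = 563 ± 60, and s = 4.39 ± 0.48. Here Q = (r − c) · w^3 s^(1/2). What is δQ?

Let u = r − c = 90.5. δu = √(δr² + δc²) = √(81.0 + 0.137) = 9.01, so δu/u = 0.0995.
Q is then a monomial in u, w, s:
δQ/Q = √((δu/u)² + (3·δw/w)² + (½·δs/s)²) = √(0.00990 + 0.102 + 0.00299) = 0.339
Q = 3.39e+10, so δQ = 0.339 × 3.39e+10 = 1.15e+10.

1.15e+10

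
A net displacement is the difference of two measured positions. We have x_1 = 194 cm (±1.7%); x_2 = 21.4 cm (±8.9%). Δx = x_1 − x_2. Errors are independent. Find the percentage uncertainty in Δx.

For a sum/difference, combine absolute errors in quadrature:
  (δx_1)² = 10.9;  (δx_2)² = 3.63
δΔx = √(14.5) = 3.81 cm
Δx = 173 cm, so δΔx/Δx = 3.81/173 = 0.0221.

2.21%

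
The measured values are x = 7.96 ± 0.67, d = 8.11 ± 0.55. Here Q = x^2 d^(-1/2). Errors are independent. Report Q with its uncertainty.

Q is a product of powers, so relative uncertainties combine in quadrature:
  (2·δx/x)² = (2×0.0842)² = 0.0283;  (−½·δd/d)² = (-0.5×0.0678)² = 0.00115
δQ/Q = √(0.0295) = 0.172
Q = 22.2, so δQ = 0.172 × 22.2 = 3.82.

22.2 ± 3.82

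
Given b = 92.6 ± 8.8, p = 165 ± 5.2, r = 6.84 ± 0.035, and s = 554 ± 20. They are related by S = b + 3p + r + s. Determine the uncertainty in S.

Sums and differences: (δS)² = Σ (cᵢ δxᵢ)².
  (δb)² = 77.4;  (3·δp)² = 243;  (δr)² = 0.00123;  (δs)² = 400
δS = √(721) = 26.8

26.8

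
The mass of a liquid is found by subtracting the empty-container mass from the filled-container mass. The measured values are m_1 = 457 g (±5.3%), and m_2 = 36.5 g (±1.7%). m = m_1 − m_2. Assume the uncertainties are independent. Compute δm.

For a sum/difference, combine absolute errors in quadrature:
  (δm_1)² = 587;  (δm_2)² = 0.385
δm = √(587) = 24.2 g

24.2 g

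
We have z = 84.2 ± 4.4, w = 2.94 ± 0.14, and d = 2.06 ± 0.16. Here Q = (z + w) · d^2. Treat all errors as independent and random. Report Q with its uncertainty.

370 ± 60.4

Let u = z + w = 87.1. δu = √(δz² + δw²) = √(19.4 + 0.0196) = 4.40, so δu/u = 0.0505.
Q is then a monomial in u, d:
δQ/Q = √((δu/u)² + (2·δd/d)²) = √(0.00255 + 0.0241) = 0.163
Q = 370, so δQ = 0.163 × 370 = 60.4.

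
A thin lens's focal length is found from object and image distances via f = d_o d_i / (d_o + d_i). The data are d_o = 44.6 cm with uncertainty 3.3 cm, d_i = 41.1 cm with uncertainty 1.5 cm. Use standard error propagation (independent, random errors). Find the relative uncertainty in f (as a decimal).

0.0402

∂f/∂d_o = (d_i/(d_o+d_i))² = 0.230;  ∂f/∂d_i = (d_o/(d_o+d_i))² = 0.271
δf = √((∂f/∂d_o · δd_o)² + (∂f/∂d_i · δd_i)²) = √(0.576 + 0.165) = 0.861 cm
f = 21.4 cm, so δf/f = 0.861/21.4 = 0.0402.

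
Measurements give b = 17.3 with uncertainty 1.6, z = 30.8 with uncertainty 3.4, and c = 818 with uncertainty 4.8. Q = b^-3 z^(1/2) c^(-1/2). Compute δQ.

Relative error in a monomial: (δQ/Q)² = Σ (nᵢ · δxᵢ/xᵢ)².
  (-3·δb/b)² = (-3×0.0925)² = 0.0770;  (½·δz/z)² = (0.5×0.110)² = 0.00305;  (−½·δc/c)² = (-0.5×0.00587)² = 8.61e-06
δQ/Q = √(0.0800) = 0.283
Q = 3.75e-05, so δQ = 0.283 × 3.75e-05 = 1.06e-05.

1.06e-05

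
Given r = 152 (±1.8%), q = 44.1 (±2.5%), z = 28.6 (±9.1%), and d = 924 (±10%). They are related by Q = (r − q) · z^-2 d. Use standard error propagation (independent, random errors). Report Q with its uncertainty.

Let u = r − q = 108. δu = √(δr² + δq²) = √(7.49 + 1.22) = 2.95, so δu/u = 0.0273.
Q is then a monomial in u, z, d:
δQ/Q = √((δu/u)² + (-2·δz/z)² + (1·δd/d)²) = √(0.000747 + 0.0331 + 0.0100) = 0.209
Q = 122, so δQ = 0.209 × 122 = 25.5.

122 ± 25.5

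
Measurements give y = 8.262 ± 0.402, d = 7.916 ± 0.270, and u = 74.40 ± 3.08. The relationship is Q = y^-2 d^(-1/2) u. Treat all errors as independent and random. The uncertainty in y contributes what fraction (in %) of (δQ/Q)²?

82.5%

(δQ/Q)² = (-2·δy/y)² + (−½·δd/d)² + (1·δu/u)²
  y term: (-2×0.0487)² = 0.00947
  d term: (-0.5×0.0341)² = 0.000291
  u term: (1×0.0414)² = 0.00171
Total = 0.0115. Share from y = 0.00947/0.0115 = 0.825.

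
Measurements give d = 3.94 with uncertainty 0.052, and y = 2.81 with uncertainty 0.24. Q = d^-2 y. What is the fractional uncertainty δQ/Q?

0.0894

Since Q is a product/quotient, work with relative uncertainties:
  (-2·δd/d)² = (-2×0.0132)² = 0.000697;  (1·δy/y)² = (1×0.0854)² = 0.00729
δQ/Q = √(0.00799) = 0.0894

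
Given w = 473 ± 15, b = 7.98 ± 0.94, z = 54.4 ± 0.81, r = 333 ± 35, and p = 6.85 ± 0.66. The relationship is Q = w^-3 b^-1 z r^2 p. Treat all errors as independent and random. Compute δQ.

0.0135

Q is a product of powers, so relative uncertainties combine in quadrature:
  (-3·δw/w)² = (-3×0.0317)² = 0.00905;  (-1·δb/b)² = (-1×0.118)² = 0.0139;  (1·δz/z)² = (1×0.0149)² = 0.000222;  (2·δr/r)² = (2×0.105)² = 0.0442;  (1·δp/p)² = (1×0.0964)² = 0.00928
δQ/Q = √(0.0766) = 0.277
Q = 0.0489, so δQ = 0.277 × 0.0489 = 0.0135.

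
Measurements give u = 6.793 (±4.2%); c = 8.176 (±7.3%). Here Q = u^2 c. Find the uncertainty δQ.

For a monomial Q ∝ u^2, c, fractional errors add in quadrature:
  (2·δu/u)² = (2×0.0420)² = 0.00706;  (1·δc/c)² = (1×0.0730)² = 0.00533
δQ/Q = √(0.0124) = 0.111
Q = 377.3, so δQ = 0.111 × 377.3 = 42.0.

42.0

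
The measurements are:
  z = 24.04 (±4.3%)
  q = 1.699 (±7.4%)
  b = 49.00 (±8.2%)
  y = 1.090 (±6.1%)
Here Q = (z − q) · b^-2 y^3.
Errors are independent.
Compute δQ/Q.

0.250

Let u = z − q = 22.34. δu = √(δz² + δq²) = √(1.07 + 0.0158) = 1.04, so δu/u = 0.0466.
Q is then a monomial in u, b, y:
δQ/Q = √((δu/u)² + (-2·δb/b)² + (3·δy/y)²) = √(0.00217 + 0.0269 + 0.0335) = 0.250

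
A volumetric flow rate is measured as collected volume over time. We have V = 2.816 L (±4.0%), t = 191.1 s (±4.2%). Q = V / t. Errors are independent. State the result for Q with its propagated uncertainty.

Q is a product of powers, so relative uncertainties combine in quadrature:
  (1·δV/V)² = (1×0.0400)² = 0.00160;  (-1·δt/t)² = (-1×0.0420)² = 0.00176
δQ/Q = √(0.00336) = 0.0580
Q = 0.01474 L/s, so δQ = 0.0580 × 0.01474 = 0.000855 L/s.

0.01474 ± 0.000855 L/s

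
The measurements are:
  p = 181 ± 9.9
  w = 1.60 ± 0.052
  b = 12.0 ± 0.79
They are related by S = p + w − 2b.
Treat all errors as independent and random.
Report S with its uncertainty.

Sums and differences: (δS)² = Σ (cᵢ δxᵢ)².
  (δp)² = 98.0;  (δw)² = 0.00270;  (2·δb)² = 2.50
δS = √(101) = 10.0
S = 159.

159 ± 10.0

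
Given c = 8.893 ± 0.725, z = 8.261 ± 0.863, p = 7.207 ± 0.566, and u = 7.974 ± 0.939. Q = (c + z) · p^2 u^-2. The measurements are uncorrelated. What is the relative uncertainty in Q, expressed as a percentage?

Let w = c + z = 17.15. δw = √(δc² + δz²) = √(0.526 + 0.745) = 1.13, so δw/w = 0.0657.
Q is then a monomial in w, p, u:
δQ/Q = √((δw/w)² + (2·δp/p)² + (-2·δu/u)²) = √(0.00432 + 0.0247 + 0.0555) = 0.291

29.1%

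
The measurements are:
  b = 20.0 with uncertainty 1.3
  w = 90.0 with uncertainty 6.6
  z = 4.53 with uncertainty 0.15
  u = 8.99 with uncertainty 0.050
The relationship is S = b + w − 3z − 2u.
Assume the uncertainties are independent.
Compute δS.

6.74

Absolute uncertainties add in quadrature for a linear combination:
  (δb)² = 1.69;  (δw)² = 43.6;  (3·δz)² = 0.202;  (2·δu)² = 0.0100
δS = √(45.5) = 6.74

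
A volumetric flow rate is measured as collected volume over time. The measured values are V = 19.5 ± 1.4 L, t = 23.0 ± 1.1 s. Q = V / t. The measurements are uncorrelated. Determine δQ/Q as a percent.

8.63%

For a monomial Q ∝ V, t^-1, fractional errors add in quadrature:
  (1·δV/V)² = (1×0.0718)² = 0.00515;  (-1·δt/t)² = (-1×0.0478)² = 0.00229
δQ/Q = √(0.00744) = 0.0863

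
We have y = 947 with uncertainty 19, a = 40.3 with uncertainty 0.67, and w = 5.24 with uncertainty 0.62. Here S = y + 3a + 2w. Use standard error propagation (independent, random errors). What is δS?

19.1

Sums and differences: (δS)² = Σ (cᵢ δxᵢ)².
  (δy)² = 361;  (3·δa)² = 4.04;  (2·δw)² = 1.54
δS = √(367) = 19.1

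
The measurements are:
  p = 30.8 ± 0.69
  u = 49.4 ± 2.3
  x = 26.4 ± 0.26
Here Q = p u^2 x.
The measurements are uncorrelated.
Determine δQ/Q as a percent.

9.63%

Since Q is a product/quotient, work with relative uncertainties:
  (1·δp/p)² = (1×0.0224)² = 0.000502;  (2·δu/u)² = (2×0.0466)² = 0.00867;  (1·δx/x)² = (1×0.00985)² = 9.7e-05
δQ/Q = √(0.00927) = 0.0963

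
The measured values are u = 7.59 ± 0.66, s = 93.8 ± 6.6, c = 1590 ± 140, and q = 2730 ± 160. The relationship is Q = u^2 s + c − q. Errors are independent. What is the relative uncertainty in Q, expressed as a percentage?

Let p = u^2·s = 5400. δp/p = √((2·δu/u)² + (1·δs/s)²) = √(0.0302 + 0.00495) = 0.188, so δp = 1010.
Q = p + c − q: δQ = √(δp² + δc² + δq²) = √(1.03e+06 + 19600 + 25600) = 1040
Q = 4260, so δQ/Q = 1040/4260 = 0.243.

24.3%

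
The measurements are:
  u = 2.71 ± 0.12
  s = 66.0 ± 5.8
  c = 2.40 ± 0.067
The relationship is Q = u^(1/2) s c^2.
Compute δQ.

66.6

Products/powers → add relative errors in quadrature, weighted by exponent:
  (½·δu/u)² = (0.5×0.0443)² = 0.000490;  (1·δs/s)² = (1×0.0879)² = 0.00772;  (2·δc/c)² = (2×0.0279)² = 0.00312
δQ/Q = √(0.0113) = 0.106
Q = 626, so δQ = 0.106 × 626 = 66.6.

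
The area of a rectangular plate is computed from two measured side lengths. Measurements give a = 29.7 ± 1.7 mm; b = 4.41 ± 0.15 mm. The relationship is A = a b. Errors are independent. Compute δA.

8.72 mm^2

For a monomial A ∝ a, b, fractional errors add in quadrature:
  (1·δa/a)² = (1×0.0572)² = 0.00328;  (1·δb/b)² = (1×0.0340)² = 0.00116
δA/A = √(0.00443) = 0.0666
A = 131 mm^2, so δA = 0.0666 × 131 = 8.72 mm^2.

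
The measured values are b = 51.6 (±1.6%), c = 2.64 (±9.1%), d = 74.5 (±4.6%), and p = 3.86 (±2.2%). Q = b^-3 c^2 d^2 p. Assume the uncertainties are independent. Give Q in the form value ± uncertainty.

1.09 ± 0.229

Products/powers → add relative errors in quadrature, weighted by exponent:
  (-3·δb/b)² = (-3×0.0160)² = 0.00230;  (2·δc/c)² = (2×0.0910)² = 0.0331;  (2·δd/d)² = (2×0.0460)² = 0.00846;  (1·δp/p)² = (1×0.0220)² = 0.000484
δQ/Q = √(0.0444) = 0.211
Q = 1.09, so δQ = 0.211 × 1.09 = 0.229.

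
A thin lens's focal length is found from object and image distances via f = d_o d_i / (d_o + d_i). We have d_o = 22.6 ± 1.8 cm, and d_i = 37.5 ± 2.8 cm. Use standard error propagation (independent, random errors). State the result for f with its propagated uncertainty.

14.1 ± 0.805 cm

∂f/∂d_o = (d_i/(d_o+d_i))² = 0.389;  ∂f/∂d_i = (d_o/(d_o+d_i))² = 0.141
δf = √((∂f/∂d_o · δd_o)² + (∂f/∂d_i · δd_i)²) = √(0.491 + 0.157) = 0.805 cm
f = 14.1 cm.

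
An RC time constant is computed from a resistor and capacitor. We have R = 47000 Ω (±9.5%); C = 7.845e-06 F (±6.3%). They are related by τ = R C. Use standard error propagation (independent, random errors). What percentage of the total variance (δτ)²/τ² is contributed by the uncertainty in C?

30.5%

(δτ/τ)² = (1·δR/R)² + (1·δC/C)²
  R term: (1×0.0950)² = 0.00903
  C term: (1×0.0630)² = 0.00397
Total = 0.0130. Share from C = 0.00397/0.0130 = 0.305.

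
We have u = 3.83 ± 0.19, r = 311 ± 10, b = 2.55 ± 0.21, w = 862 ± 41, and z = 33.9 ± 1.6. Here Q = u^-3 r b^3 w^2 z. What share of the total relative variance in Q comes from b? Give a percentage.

(δQ/Q)² = (-3·δu/u)² + (1·δr/r)² + (3·δb/b)² + (2·δw/w)² + (1·δz/z)²
  u term: (-3×0.0496)² = 0.0221
  r term: (1×0.0322)² = 0.00103
  b term: (3×0.0824)² = 0.0610
  w term: (2×0.0476)² = 0.00905
  z term: (1×0.0472)² = 0.00223
Total = 0.0955. Share from b = 0.0610/0.0955 = 0.639.

63.9%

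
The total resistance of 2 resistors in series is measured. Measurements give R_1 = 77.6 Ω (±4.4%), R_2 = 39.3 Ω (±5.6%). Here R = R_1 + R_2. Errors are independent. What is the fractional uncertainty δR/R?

0.0347

Absolute uncertainties add in quadrature for a linear combination:
  (δR_1)² = 11.7;  (δR_2)² = 4.84
δR = √(16.5) = 4.06 Ω
R = 117 Ω, so δR/R = 4.06/117 = 0.0347.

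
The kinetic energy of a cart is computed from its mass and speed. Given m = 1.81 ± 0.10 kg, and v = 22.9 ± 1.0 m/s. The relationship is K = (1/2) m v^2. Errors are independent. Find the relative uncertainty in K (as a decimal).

Each factor contributes (exponent × relative error)² to (δK/K)²:
  (1·δm/m)² = (1×0.0552)² = 0.00305;  (2·δv/v)² = (2×0.0437)² = 0.00763
δK/K = √(0.0107) = 0.103

0.103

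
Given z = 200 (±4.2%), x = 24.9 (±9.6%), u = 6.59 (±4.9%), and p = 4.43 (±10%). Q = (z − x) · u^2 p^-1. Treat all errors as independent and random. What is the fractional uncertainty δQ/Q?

0.149

Let w = z − x = 175. δw = √(δz² + δx²) = √(70.6 + 5.71) = 8.73, so δw/w = 0.0499.
Q is then a monomial in w, u, p:
δQ/Q = √((δw/w)² + (2·δu/u)² + (-1·δp/p)²) = √(0.00249 + 0.00960 + 0.0100) = 0.149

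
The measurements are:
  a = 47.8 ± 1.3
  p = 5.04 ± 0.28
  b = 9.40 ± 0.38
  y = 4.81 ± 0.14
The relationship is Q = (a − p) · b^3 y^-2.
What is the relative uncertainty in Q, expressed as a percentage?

13.8%

Let u = a − p = 42.8. δu = √(δa² + δp²) = √(1.69 + 0.0784) = 1.33, so δu/u = 0.0311.
Q is then a monomial in u, b, y:
δQ/Q = √((δu/u)² + (3·δb/b)² + (-2·δy/y)²) = √(0.000967 + 0.0147 + 0.00339) = 0.138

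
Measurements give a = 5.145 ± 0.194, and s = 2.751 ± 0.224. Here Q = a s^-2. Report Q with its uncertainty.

For a monomial Q ∝ a, s^-2, fractional errors add in quadrature:
  (1·δa/a)² = (1×0.0377)² = 0.00142;  (-2·δs/s)² = (-2×0.0814)² = 0.0265
δQ/Q = √(0.0279) = 0.167
Q = 0.6798, so δQ = 0.167 × 0.6798 = 0.114.

0.6798 ± 0.114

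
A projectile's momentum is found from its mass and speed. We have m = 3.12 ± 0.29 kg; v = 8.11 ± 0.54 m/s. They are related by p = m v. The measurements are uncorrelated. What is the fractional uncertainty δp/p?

p is a product of powers, so relative uncertainties combine in quadrature:
  (1·δm/m)² = (1×0.0929)² = 0.00864;  (1·δv/v)² = (1×0.0666)² = 0.00443
δp/p = √(0.0131) = 0.114

0.114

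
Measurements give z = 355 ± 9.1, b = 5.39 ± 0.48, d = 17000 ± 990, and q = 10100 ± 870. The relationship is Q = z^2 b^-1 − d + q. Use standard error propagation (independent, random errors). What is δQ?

Let p = z^2·b^-1 = 23400. δp/p = √((2·δz/z)² + (-1·δb/b)²) = √(0.00263 + 0.00793) = 0.103, so δp = 2400.
Q = p − d + q: δQ = √(δp² + δd² + δq²) = √(5.77e+06 + 9.8e+05 + 7.57e+05) = 2740

2740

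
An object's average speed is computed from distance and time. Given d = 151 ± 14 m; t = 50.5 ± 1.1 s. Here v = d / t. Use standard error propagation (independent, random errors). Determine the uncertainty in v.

0.285 m/s

v is a product of powers, so relative uncertainties combine in quadrature:
  (1·δd/d)² = (1×0.0927)² = 0.00860;  (-1·δt/t)² = (-1×0.0218)² = 0.000474
δv/v = √(0.00907) = 0.0952
v = 2.99 m/s, so δv = 0.0952 × 2.99 = 0.285 m/s.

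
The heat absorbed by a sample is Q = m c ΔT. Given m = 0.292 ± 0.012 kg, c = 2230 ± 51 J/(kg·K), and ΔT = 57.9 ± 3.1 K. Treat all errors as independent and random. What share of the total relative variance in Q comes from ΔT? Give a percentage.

56.4%

(δQ/Q)² = (1·δm/m)² + (1·δc/c)² + (1·δΔT/ΔT)²
  m term: (1×0.0411)² = 0.00169
  c term: (1×0.0229)² = 0.000523
  ΔT term: (1×0.0535)² = 0.00287
Total = 0.00508. Share from ΔT = 0.00287/0.00508 = 0.564.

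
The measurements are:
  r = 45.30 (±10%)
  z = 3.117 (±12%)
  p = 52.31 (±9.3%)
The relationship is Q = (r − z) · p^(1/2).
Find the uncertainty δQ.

35.8

Let u = r − z = 42.18. δu = √(δr² + δz²) = √(20.5 + 0.140) = 4.55, so δu/u = 0.108.
Q is then a monomial in u, p:
δQ/Q = √((δu/u)² + (½·δp/p)²) = √(0.0116 + 0.00216) = 0.117
Q = 305.1, so δQ = 0.117 × 305.1 = 35.8.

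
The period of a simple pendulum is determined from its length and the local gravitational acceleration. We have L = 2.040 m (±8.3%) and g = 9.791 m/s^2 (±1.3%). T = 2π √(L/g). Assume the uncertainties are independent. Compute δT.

Each factor contributes (exponent × relative error)² to (δT/T)²:
  (½·δL/L)² = (0.5×0.0830)² = 0.00172;  (−½·δg/g)² = (-0.5×0.0130)² = 4.22e-05
δT/T = √(0.00176) = 0.0420
T = 2.868 s, so δT = 0.0420 × 2.868 = 0.120 s.

0.120 s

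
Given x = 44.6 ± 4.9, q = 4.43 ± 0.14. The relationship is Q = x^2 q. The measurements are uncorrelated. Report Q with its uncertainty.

Relative error in a monomial: (δQ/Q)² = Σ (nᵢ · δxᵢ/xᵢ)².
  (2·δx/x)² = (2×0.110)² = 0.0483;  (1·δq/q)² = (1×0.0316)² = 0.000999
δQ/Q = √(0.0493) = 0.222
Q = 8810, so δQ = 0.222 × 8810 = 1960.

8810 ± 1960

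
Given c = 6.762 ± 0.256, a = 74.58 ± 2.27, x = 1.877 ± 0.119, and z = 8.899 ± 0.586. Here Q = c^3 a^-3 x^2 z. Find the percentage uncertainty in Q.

Since Q is a product/quotient, work with relative uncertainties:
  (3·δc/c)² = (3×0.0379)² = 0.0129;  (-3·δa/a)² = (-3×0.0304)² = 0.00834;  (2·δx/x)² = (2×0.0634)² = 0.0161;  (1·δz/z)² = (1×0.0659)² = 0.00434
δQ/Q = √(0.0417) = 0.204

20.4%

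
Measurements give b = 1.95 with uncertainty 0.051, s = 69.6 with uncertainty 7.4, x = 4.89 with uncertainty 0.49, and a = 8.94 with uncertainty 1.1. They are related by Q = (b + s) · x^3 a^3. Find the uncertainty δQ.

2.91e+06

Let u = b + s = 71.5. δu = √(δb² + δs²) = √(0.00260 + 54.8) = 7.40, so δu/u = 0.103.
Q is then a monomial in u, x, a:
δQ/Q = √((δu/u)² + (3·δx/x)² + (3·δa/a)²) = √(0.0107 + 0.0904 + 0.136) = 0.487
Q = 5.98e+06, so δQ = 0.487 × 5.98e+06 = 2.91e+06.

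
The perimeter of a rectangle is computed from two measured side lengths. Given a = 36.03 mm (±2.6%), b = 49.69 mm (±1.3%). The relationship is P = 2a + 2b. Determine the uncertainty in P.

2.28 mm

For a sum/difference, combine absolute errors in quadrature:
  (2·δa)² = 3.51;  (2·δb)² = 1.67
δP = √(5.18) = 2.28 mm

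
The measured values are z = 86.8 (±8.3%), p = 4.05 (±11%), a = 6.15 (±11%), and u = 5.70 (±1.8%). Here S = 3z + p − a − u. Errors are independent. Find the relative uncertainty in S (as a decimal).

0.0856

S is a linear combination, so absolute uncertainties add in quadrature:
  (3·δz)² = 467;  (δp)² = 0.198;  (δa)² = 0.458;  (δu)² = 0.0105
δS = √(468) = 21.6
S = 253, so δS/S = 21.6/253 = 0.0856.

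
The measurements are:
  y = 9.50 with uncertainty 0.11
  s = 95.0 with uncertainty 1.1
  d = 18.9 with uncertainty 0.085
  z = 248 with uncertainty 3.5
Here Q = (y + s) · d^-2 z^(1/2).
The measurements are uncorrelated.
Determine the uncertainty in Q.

0.0718

Let u = y + s = 104. δu = √(δy² + δs²) = √(0.0121 + 1.21) = 1.11, so δu/u = 0.0106.
Q is then a monomial in u, d, z:
δQ/Q = √((δu/u)² + (-2·δd/d)² + (½·δz/z)²) = √(0.000112 + 8.09e-05 + 4.98e-05) = 0.0156
Q = 4.61, so δQ = 0.0156 × 4.61 = 0.0718.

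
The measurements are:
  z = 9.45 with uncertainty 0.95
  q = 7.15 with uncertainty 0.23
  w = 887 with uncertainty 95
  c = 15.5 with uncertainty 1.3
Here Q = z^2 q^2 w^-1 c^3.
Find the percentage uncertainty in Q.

Each factor contributes (exponent × relative error)² to (δQ/Q)²:
  (2·δz/z)² = (2×0.101)² = 0.0404;  (2·δq/q)² = (2×0.0322)² = 0.00414;  (-1·δw/w)² = (-1×0.107)² = 0.0115;  (3·δc/c)² = (3×0.0839)² = 0.0633
δQ/Q = √(0.119) = 0.345

34.5%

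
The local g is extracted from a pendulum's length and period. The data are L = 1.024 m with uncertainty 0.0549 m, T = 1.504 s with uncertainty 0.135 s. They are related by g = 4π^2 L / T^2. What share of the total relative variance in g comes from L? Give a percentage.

8.19%

(δg/g)² = (1·δL/L)² + (-2·δT/T)²
  L term: (1×0.0536)² = 0.00287
  T term: (-2×0.0898)² = 0.0322
Total = 0.0351. Share from L = 0.00287/0.0351 = 0.0819.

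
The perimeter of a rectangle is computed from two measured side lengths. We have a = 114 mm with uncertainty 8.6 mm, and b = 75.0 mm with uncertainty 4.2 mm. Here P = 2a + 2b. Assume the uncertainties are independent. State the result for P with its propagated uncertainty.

Absolute uncertainties add in quadrature for a linear combination:
  (2·δa)² = 296;  (2·δb)² = 70.6
δP = √(366) = 19.1 mm
P = 378 mm.

378 ± 19.1 mm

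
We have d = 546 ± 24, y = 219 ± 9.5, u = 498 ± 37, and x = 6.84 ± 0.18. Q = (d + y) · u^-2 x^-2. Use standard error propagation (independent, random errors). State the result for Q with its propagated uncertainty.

(6.59 ± 1.06) × 10^-5

Let w = d + y = 765. δw = √(δd² + δy²) = √(576 + 90.2) = 25.8, so δw/w = 0.0337.
Q is then a monomial in w, u, x:
δQ/Q = √((δw/w)² + (-2·δu/u)² + (-2·δx/x)²) = √(0.00114 + 0.0221 + 0.00277) = 0.161
Q = 6.59e-05, so δQ = 0.161 × 6.59e-05 = 1.06e-05.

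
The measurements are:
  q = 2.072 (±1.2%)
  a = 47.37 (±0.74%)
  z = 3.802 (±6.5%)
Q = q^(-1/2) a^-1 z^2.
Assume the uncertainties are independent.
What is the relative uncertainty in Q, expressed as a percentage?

13.0%

Each factor contributes (exponent × relative error)² to (δQ/Q)²:
  (−½·δq/q)² = (-0.5×0.0120)² = 3.6e-05;  (-1·δa/a)² = (-1×0.00740)² = 5.48e-05;  (2·δz/z)² = (2×0.0650)² = 0.0169
δQ/Q = √(0.0170) = 0.130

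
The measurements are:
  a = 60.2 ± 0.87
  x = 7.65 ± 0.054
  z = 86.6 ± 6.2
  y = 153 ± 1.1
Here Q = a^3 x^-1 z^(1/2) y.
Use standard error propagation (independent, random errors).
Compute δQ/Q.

Products/powers → add relative errors in quadrature, weighted by exponent:
  (3·δa/a)² = (3×0.0145)² = 0.00188;  (-1·δx/x)² = (-1×0.00706)² = 4.98e-05;  (½·δz/z)² = (0.5×0.0716)² = 0.00128;  (1·δy/y)² = (1×0.00719)² = 5.17e-05
δQ/Q = √(0.00326) = 0.0571

0.0571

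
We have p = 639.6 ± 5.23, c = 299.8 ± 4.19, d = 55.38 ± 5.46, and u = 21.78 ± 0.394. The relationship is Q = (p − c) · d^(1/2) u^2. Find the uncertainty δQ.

77100

Let w = p − c = 339.8. δw = √(δp² + δc²) = √(27.4 + 17.6) = 6.70, so δw/w = 0.0197.
Q is then a monomial in w, d, u:
δQ/Q = √((δw/w)² + (½·δd/d)² + (2·δu/u)²) = √(0.000389 + 0.00243 + 0.00131) = 0.0642
Q = 1.2e+06, so δQ = 0.0642 × 1.2e+06 = 77100.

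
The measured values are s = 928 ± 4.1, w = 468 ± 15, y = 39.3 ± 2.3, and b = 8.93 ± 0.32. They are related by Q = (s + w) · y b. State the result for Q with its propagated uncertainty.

(4.90 ± 0.341) × 10^5

Let u = s + w = 1400. δu = √(δs² + δw²) = √(16.8 + 225) = 15.6, so δu/u = 0.0111.
Q is then a monomial in u, y, b:
δQ/Q = √((δu/u)² + (1·δy/y)² + (1·δb/b)²) = √(0.000124 + 0.00343 + 0.00128) = 0.0695
Q = 4.9e+05, so δQ = 0.0695 × 4.9e+05 = 34100.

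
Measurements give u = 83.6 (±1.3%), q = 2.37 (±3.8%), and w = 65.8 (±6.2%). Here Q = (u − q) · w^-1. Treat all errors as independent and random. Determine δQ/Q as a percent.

6.34%

Let h = u − q = 81.2. δh = √(δu² + δq²) = √(1.18 + 0.00811) = 1.09, so δh/h = 0.0134.
Q is then a monomial in h, w:
δQ/Q = √((δh/h)² + (-1·δw/w)²) = √(0.000180 + 0.00384) = 0.0634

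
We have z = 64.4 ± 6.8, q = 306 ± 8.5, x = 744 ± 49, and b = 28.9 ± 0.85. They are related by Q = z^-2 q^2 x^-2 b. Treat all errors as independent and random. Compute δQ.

Since Q is a product/quotient, work with relative uncertainties:
  (-2·δz/z)² = (-2×0.106)² = 0.0446;  (2·δq/q)² = (2×0.0278)² = 0.00309;  (-2·δx/x)² = (-2×0.0659)² = 0.0174;  (1·δb/b)² = (1×0.0294)² = 0.000865
δQ/Q = √(0.0659) = 0.257
Q = 0.00118, so δQ = 0.257 × 0.00118 = 0.000303.

0.000303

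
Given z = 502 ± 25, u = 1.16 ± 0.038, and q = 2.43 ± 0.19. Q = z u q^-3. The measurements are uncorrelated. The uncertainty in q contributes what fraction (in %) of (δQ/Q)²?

(δQ/Q)² = (1·δz/z)² + (1·δu/u)² + (-3·δq/q)²
  z term: (1×0.0498)² = 0.00248
  u term: (1×0.0328)² = 0.00107
  q term: (-3×0.0782)² = 0.0550
Total = 0.0586. Share from q = 0.0550/0.0586 = 0.939.

93.9%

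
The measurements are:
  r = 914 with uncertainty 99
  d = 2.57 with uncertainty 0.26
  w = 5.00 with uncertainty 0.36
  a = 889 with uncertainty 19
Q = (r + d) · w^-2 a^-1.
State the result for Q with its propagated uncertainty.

Let u = r + d = 917. δu = √(δr² + δd²) = √(9800 + 0.0676) = 99.0, so δu/u = 0.108.
Q is then a monomial in u, w, a:
δQ/Q = √((δu/u)² + (-2·δw/w)² + (-1·δa/a)²) = √(0.0117 + 0.0207 + 0.000457) = 0.181
Q = 0.0412, so δQ = 0.181 × 0.0412 = 0.00748.

0.0412 ± 0.00748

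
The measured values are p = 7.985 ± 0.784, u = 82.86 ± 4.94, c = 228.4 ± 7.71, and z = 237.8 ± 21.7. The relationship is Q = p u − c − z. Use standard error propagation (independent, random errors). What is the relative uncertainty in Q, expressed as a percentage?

Let w = p·u = 661.6. δw/w = √((1·δp/p)² + (1·δu/u)²) = √(0.00964 + 0.00355) = 0.115, so δw = 76.0.
Q = w − c − z: δQ = √(δw² + δc² + δz²) = √(5780 + 59.4 + 471) = 79.4
Q = 195.4, so δQ/Q = 79.4/195.4 = 0.406.

40.6%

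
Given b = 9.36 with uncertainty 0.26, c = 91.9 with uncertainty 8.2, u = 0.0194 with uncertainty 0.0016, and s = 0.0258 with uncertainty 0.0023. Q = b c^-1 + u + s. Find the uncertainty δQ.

0.00992

Let p = b·c^-1 = 0.102. δp/p = √((1·δb/b)² + (-1·δc/c)²) = √(0.000772 + 0.00796) = 0.0935, so δp = 0.00952.
Q = p + u + s: δQ = √(δp² + δu² + δs²) = √(9.06e-05 + 2.56e-06 + 5.29e-06) = 0.00992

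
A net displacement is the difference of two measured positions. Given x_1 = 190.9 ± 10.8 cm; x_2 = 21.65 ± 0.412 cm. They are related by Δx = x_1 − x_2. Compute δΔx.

For a sum/difference, combine absolute errors in quadrature:
  (δx_1)² = 117;  (δx_2)² = 0.170
δΔx = √(117) = 10.8 cm

10.8 cm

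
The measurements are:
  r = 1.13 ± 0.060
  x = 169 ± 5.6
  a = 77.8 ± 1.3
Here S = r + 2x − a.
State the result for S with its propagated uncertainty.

261 ± 11.3

For a sum/difference, combine absolute errors in quadrature:
  (δr)² = 0.00360;  (2·δx)² = 125;  (δa)² = 1.69
δS = √(127) = 11.3
S = 261.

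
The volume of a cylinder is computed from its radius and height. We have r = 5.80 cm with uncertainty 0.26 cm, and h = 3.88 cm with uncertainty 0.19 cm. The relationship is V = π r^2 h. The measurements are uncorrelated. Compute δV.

41.9 cm^3

V is a product of powers, so relative uncertainties combine in quadrature:
  (2·δr/r)² = (2×0.0448)² = 0.00804;  (1·δh/h)² = (1×0.0490)² = 0.00240
δV/V = √(0.0104) = 0.102
V = 410 cm^3, so δV = 0.102 × 410 = 41.9 cm^3.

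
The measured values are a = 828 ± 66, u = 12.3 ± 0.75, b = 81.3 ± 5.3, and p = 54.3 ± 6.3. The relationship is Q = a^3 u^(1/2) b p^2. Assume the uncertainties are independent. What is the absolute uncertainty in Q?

1.63e+14

Products/powers → add relative errors in quadrature, weighted by exponent:
  (3·δa/a)² = (3×0.0797)² = 0.0572;  (½·δu/u)² = (0.5×0.0610)² = 0.000930;  (1·δb/b)² = (1×0.0652)² = 0.00425;  (2·δp/p)² = (2×0.116)² = 0.0538
δQ/Q = √(0.116) = 0.341
Q = 4.77e+14, so δQ = 0.341 × 4.77e+14 = 1.63e+14.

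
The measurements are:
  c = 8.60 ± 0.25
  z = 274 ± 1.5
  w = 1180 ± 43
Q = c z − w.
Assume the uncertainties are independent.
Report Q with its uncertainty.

1180 ± 81.9

Let p = c·z = 2360. δp/p = √((1·δc/c)² + (1·δz/z)²) = √(0.000845 + 3e-05) = 0.0296, so δp = 69.7.
Q = p − w: δQ = √(δp² + δw²) = √(4860 + 1850) = 81.9
Q = 1180.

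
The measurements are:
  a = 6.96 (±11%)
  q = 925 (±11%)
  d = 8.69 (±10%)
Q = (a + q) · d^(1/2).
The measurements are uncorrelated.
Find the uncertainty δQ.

Let u = a + q = 932. δu = √(δa² + δq²) = √(0.586 + 10400) = 102, so δu/u = 0.109.
Q is then a monomial in u, d:
δQ/Q = √((δu/u)² + (½·δd/d)²) = √(0.0119 + 0.00250) = 0.120
Q = 2750, so δQ = 0.120 × 2750 = 330.

330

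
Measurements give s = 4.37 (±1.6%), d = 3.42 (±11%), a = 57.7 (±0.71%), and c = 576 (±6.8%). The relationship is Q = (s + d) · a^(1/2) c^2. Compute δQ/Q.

0.145

Let u = s + d = 7.79. δu = √(δs² + δd²) = √(0.00489 + 0.142) = 0.383, so δu/u = 0.0491.
Q is then a monomial in u, a, c:
δQ/Q = √((δu/u)² + (½·δa/a)² + (2·δc/c)²) = √(0.00241 + 1.26e-05 + 0.0185) = 0.145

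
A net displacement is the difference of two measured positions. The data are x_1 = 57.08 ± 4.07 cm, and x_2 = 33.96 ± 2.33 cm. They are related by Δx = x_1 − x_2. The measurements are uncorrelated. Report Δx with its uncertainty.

Absolute uncertainties add in quadrature for a linear combination:
  (δx_1)² = 16.6;  (δx_2)² = 5.43
δΔx = √(22.0) = 4.69 cm
Δx = 23.12 cm.

23.12 ± 4.69 cm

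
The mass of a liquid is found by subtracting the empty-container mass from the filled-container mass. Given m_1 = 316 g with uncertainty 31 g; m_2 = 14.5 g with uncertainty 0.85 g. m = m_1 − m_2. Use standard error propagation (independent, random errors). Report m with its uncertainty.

302 ± 31.0 g

Absolute uncertainties add in quadrature for a linear combination:
  (δm_1)² = 961;  (δm_2)² = 0.722
δm = √(962) = 31.0 g
m = 302 g.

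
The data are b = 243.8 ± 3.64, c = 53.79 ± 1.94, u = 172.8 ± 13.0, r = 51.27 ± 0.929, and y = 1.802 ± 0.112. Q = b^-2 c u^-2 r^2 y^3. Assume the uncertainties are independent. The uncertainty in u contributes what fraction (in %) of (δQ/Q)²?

37.2%

(δQ/Q)² = (-2·δb/b)² + (1·δc/c)² + (-2·δu/u)² + (2·δr/r)² + (3·δy/y)²
  b term: (-2×0.0149)² = 0.000892
  c term: (1×0.0361)² = 0.00130
  u term: (-2×0.0752)² = 0.0226
  r term: (2×0.0181)² = 0.00131
  y term: (3×0.0622)² = 0.0348
Total = 0.0609. Share from u = 0.0226/0.0609 = 0.372.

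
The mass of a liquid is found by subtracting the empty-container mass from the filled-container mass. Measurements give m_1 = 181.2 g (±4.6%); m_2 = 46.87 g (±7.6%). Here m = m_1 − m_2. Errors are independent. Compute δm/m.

0.0675

For a sum/difference, combine absolute errors in quadrature:
  (δm_1)² = 69.5;  (δm_2)² = 12.7
δm = √(82.2) = 9.06 g
m = 134.3 g, so δm/m = 9.06/134.3 = 0.0675.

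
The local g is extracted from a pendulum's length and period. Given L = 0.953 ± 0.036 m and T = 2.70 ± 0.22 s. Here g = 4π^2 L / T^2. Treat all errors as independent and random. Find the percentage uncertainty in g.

Relative error in a monomial: (δg/g)² = Σ (nᵢ · δxᵢ/xᵢ)².
  (1·δL/L)² = (1×0.0378)² = 0.00143;  (-2·δT/T)² = (-2×0.0815)² = 0.0266
δg/g = √(0.0280) = 0.167

16.7%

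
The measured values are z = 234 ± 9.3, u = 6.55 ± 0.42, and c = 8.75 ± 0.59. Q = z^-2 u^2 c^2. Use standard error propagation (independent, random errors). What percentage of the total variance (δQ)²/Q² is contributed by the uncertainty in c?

44.4%

(δQ/Q)² = (-2·δz/z)² + (2·δu/u)² + (2·δc/c)²
  z term: (-2×0.0397)² = 0.00632
  u term: (2×0.0641)² = 0.0164
  c term: (2×0.0674)² = 0.0182
Total = 0.0410. Share from c = 0.0182/0.0410 = 0.444.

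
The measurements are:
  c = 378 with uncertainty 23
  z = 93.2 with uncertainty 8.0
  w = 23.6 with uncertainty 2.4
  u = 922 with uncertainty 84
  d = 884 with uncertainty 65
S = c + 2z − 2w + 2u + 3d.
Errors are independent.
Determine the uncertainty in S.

For a sum/difference, combine absolute errors in quadrature:
  (δc)² = 529;  (2·δz)² = 256;  (2·δw)² = 23.0;  (2·δu)² = 28200;  (3·δd)² = 38000
δS = √(67100) = 259

259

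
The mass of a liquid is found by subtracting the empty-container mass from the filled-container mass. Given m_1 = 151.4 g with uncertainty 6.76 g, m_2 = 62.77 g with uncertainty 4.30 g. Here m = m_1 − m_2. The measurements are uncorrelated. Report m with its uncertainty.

Sums and differences: (δm)² = Σ (cᵢ δxᵢ)².
  (δm_1)² = 45.7;  (δm_2)² = 18.5
δm = √(64.2) = 8.01 g
m = 88.63 g.

88.63 ± 8.01 g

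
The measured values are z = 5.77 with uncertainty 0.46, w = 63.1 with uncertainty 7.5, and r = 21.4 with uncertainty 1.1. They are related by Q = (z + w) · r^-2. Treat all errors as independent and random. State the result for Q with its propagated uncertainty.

Let u = z + w = 68.9. δu = √(δz² + δw²) = √(0.212 + 56.2) = 7.51, so δu/u = 0.109.
Q is then a monomial in u, r:
δQ/Q = √((δu/u)² + (-2·δr/r)²) = √(0.0119 + 0.0106) = 0.150
Q = 0.150, so δQ = 0.150 × 0.150 = 0.0225.

0.150 ± 0.0225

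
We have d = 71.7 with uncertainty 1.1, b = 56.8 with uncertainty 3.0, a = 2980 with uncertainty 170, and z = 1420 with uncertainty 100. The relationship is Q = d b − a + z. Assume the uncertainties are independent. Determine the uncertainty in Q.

Let p = d·b = 4070. δp/p = √((1·δd/d)² + (1·δb/b)²) = √(0.000235 + 0.00279) = 0.0550, so δp = 224.
Q = p − a + z: δQ = √(δp² + δa² + δz²) = √(50200 + 28900 + 10000) = 298

298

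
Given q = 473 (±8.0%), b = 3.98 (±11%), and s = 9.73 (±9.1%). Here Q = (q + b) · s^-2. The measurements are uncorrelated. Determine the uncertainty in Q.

1.00

Let u = q + b = 477. δu = √(δq² + δb²) = √(1430 + 0.192) = 37.8, so δu/u = 0.0793.
Q is then a monomial in u, s:
δQ/Q = √((δu/u)² + (-2·δs/s)²) = √(0.00629 + 0.0331) = 0.199
Q = 5.04, so δQ = 0.199 × 5.04 = 1.00.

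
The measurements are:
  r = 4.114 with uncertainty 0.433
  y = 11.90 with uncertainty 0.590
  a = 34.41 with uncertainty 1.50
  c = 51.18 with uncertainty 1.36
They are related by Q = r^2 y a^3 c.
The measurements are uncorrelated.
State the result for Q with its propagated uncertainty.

(4.200 ± 1.07) × 10^8

Each factor contributes (exponent × relative error)² to (δQ/Q)²:
  (2·δr/r)² = (2×0.105)² = 0.0443;  (1·δy/y)² = (1×0.0496)² = 0.00246;  (3·δa/a)² = (3×0.0436)² = 0.0171;  (1·δc/c)² = (1×0.0266)² = 0.000706
δQ/Q = √(0.0646) = 0.254
Q = 4.2e+08, so δQ = 0.254 × 4.2e+08 = 1.07e+08.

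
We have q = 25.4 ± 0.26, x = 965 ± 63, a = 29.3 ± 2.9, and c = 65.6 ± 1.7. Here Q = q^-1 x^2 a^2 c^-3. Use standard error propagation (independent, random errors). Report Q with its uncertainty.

111 ± 27.8

Q is a product of powers, so relative uncertainties combine in quadrature:
  (-1·δq/q)² = (-1×0.0102)² = 0.000105;  (2·δx/x)² = (2×0.0653)² = 0.0170;  (2·δa/a)² = (2×0.0990)² = 0.0392;  (-3·δc/c)² = (-3×0.0259)² = 0.00604
δQ/Q = √(0.0624) = 0.250
Q = 111, so δQ = 0.250 × 111 = 27.8.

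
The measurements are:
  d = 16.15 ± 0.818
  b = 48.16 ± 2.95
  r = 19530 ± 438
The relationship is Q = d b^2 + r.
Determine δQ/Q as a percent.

Let p = d·b^2 = 37460. δp/p = √((1·δd/d)² + (2·δb/b)²) = √(0.00257 + 0.0150) = 0.133, so δp = 4970.
Q = p + r: δQ = √(δp² + δr²) = √(2.47e+07 + 1.92e+05) = 4980
Q = 56990, so δQ/Q = 4980/56990 = 0.0875.

8.75%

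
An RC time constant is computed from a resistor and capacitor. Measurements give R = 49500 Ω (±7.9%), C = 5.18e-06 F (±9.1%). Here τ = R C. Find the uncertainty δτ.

0.0309 s

Each factor contributes (exponent × relative error)² to (δτ/τ)²:
  (1·δR/R)² = (1×0.0790)² = 0.00624;  (1·δC/C)² = (1×0.0910)² = 0.00828
δτ/τ = √(0.0145) = 0.121
τ = 0.256 s, so δτ = 0.121 × 0.256 = 0.0309 s.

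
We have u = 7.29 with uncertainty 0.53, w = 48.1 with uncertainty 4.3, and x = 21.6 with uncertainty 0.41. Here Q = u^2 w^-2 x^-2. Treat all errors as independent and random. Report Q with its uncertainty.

Q is a product of powers, so relative uncertainties combine in quadrature:
  (2·δu/u)² = (2×0.0727)² = 0.0211;  (-2·δw/w)² = (-2×0.0894)² = 0.0320;  (-2·δx/x)² = (-2×0.0190)² = 0.00144
δQ/Q = √(0.0546) = 0.234
Q = 4.92e-05, so δQ = 0.234 × 4.92e-05 = 1.15e-05.

(4.92 ± 1.15) × 10^-5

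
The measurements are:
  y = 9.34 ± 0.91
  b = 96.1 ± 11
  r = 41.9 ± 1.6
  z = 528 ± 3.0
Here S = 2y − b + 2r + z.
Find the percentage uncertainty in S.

For a sum/difference, combine absolute errors in quadrature:
  (2·δy)² = 3.31;  (δb)² = 121;  (2·δr)² = 10.2;  (δz)² = 9.00
δS = √(144) = 12.0
S = 534, so δS/S = 12.0/534 = 0.0224.

2.24%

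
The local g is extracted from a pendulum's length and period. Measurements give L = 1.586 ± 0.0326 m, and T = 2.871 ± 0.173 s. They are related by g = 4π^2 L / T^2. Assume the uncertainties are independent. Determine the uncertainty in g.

g is a product of powers, so relative uncertainties combine in quadrature:
  (1·δL/L)² = (1×0.0206)² = 0.000423;  (-2·δT/T)² = (-2×0.0603)² = 0.0145
δg/g = √(0.0149) = 0.122
g = 7.596 m/s^2, so δg = 0.122 × 7.596 = 0.929 m/s^2.

0.929 m/s^2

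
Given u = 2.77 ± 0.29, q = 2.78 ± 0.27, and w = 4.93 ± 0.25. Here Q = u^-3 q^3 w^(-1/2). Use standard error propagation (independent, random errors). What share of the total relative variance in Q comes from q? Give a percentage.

(δQ/Q)² = (-3·δu/u)² + (3·δq/q)² + (−½·δw/w)²
  u term: (-3×0.105)² = 0.0986
  q term: (3×0.0971)² = 0.0849
  w term: (-0.5×0.0507)² = 0.000643
Total = 0.184. Share from q = 0.0849/0.184 = 0.461.

46.1%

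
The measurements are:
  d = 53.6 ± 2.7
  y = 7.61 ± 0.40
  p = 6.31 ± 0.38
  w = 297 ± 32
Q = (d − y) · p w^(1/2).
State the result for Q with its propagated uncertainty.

5000 ± 501

Let u = d − y = 46.0. δu = √(δd² + δy²) = √(7.29 + 0.160) = 2.73, so δu/u = 0.0593.
Q is then a monomial in u, p, w:
δQ/Q = √((δu/u)² + (1·δp/p)² + (½·δw/w)²) = √(0.00352 + 0.00363 + 0.00290) = 0.100
Q = 5000, so δQ = 0.100 × 5000 = 501.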